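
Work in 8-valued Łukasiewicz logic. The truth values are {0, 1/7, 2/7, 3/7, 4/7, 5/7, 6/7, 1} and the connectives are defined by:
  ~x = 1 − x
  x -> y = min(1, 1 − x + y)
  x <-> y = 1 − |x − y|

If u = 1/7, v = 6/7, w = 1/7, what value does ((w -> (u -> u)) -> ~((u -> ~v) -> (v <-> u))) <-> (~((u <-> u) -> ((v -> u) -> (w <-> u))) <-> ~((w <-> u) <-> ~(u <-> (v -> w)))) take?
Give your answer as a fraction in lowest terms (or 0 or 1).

u -> u = 1/7 -> 1/7 = 1
w -> (u -> u) = 1/7 -> 1 = 1
~v = ~6/7 = 1/7
u -> ~v = 1/7 -> 1/7 = 1
v <-> u = 6/7 <-> 1/7 = 2/7
(u -> ~v) -> (v <-> u) = 1 -> 2/7 = 2/7
~((u -> ~v) -> (v <-> u)) = ~2/7 = 5/7
(w -> (u -> u)) -> ~((u -> ~v) -> (v <-> u)) = 1 -> 5/7 = 5/7
u <-> u = 1/7 <-> 1/7 = 1
v -> u = 6/7 -> 1/7 = 2/7
w <-> u = 1/7 <-> 1/7 = 1
(v -> u) -> (w <-> u) = 2/7 -> 1 = 1
(u <-> u) -> ((v -> u) -> (w <-> u)) = 1 -> 1 = 1
~((u <-> u) -> ((v -> u) -> (w <-> u))) = ~1 = 0
w <-> u = 1/7 <-> 1/7 = 1
v -> w = 6/7 -> 1/7 = 2/7
u <-> (v -> w) = 1/7 <-> 2/7 = 6/7
~(u <-> (v -> w)) = ~6/7 = 1/7
(w <-> u) <-> ~(u <-> (v -> w)) = 1 <-> 1/7 = 1/7
~((w <-> u) <-> ~(u <-> (v -> w))) = ~1/7 = 6/7
~((u <-> u) -> ((v -> u) -> (w <-> u))) <-> ~((w <-> u) <-> ~(u <-> (v -> w))) = 0 <-> 6/7 = 1/7
((w -> (u -> u)) -> ~((u -> ~v) -> (v <-> u))) <-> (~((u <-> u) -> ((v -> u) -> (w <-> u))) <-> ~((w <-> u) <-> ~(u <-> (v -> w)))) = 5/7 <-> 1/7 = 3/7

3/7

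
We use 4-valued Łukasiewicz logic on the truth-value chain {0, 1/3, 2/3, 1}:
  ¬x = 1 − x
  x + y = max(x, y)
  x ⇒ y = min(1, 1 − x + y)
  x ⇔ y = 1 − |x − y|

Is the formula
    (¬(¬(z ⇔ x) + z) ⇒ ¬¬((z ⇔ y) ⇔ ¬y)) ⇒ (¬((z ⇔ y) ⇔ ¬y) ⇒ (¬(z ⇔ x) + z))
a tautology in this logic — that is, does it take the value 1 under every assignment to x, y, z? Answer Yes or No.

Yes

At x = 2/3, y = 1/3, z = 1/3, for instance:
z ⇔ x = 1/3 ⇔ 2/3 = 2/3
¬(z ⇔ x) = ¬2/3 = 1/3
¬(z ⇔ x) + z = 1/3 + 1/3 = 1/3
¬(¬(z ⇔ x) + z) = ¬1/3 = 2/3
z ⇔ y = 1/3 ⇔ 1/3 = 1
¬y = ¬1/3 = 2/3
(z ⇔ y) ⇔ ¬y = 1 ⇔ 2/3 = 2/3
¬((z ⇔ y) ⇔ ¬y) = ¬2/3 = 1/3
¬¬((z ⇔ y) ⇔ ¬y) = ¬1/3 = 2/3
¬(¬(z ⇔ x) + z) ⇒ ¬¬((z ⇔ y) ⇔ ¬y) = 2/3 ⇒ 2/3 = 1
¬((z ⇔ y) ⇔ ¬y) ⇒ (¬(z ⇔ x) + z) = 1/3 ⇒ 1/3 = 1
(¬(¬(z ⇔ x) + z) ⇒ ¬¬((z ⇔ y) ⇔ ¬y)) ⇒ (¬((z ⇔ y) ⇔ ¬y) ⇒ (¬(z ⇔ x) + z)) = 1 ⇒ 1 = 1
and checking the remaining 63 assignments likewise gives ≥ 1 in every case.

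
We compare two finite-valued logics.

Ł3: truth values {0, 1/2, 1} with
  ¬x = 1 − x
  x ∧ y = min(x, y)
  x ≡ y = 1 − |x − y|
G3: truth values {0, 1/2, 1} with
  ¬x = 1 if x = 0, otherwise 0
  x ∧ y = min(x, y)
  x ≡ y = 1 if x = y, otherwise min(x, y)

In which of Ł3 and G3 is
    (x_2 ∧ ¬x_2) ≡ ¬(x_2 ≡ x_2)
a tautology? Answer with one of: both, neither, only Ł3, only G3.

In Ł3: at x_2 = 1/2 the value is 1/2 — not a tautology.
In G3: every assignment gives 1 — tautology.

only G3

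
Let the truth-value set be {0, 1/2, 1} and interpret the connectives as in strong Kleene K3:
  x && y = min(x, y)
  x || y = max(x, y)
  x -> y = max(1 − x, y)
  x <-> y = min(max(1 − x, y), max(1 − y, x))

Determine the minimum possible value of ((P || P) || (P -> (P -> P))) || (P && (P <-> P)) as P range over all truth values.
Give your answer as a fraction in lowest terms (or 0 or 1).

Take P = 1/2:
P || P = 1/2 || 1/2 = 1/2
P -> P = 1/2 -> 1/2 = 1/2
P -> (P -> P) = 1/2 -> 1/2 = 1/2
(P || P) || (P -> (P -> P)) = 1/2 || 1/2 = 1/2
P <-> P = 1/2 <-> 1/2 = 1/2
P && (P <-> P) = 1/2 && 1/2 = 1/2
((P || P) || (P -> (P -> P))) || (P && (P <-> P)) = 1/2 || 1/2 = 1/2
No assignment yields a value below 1/2, so this is the minimum.

1/2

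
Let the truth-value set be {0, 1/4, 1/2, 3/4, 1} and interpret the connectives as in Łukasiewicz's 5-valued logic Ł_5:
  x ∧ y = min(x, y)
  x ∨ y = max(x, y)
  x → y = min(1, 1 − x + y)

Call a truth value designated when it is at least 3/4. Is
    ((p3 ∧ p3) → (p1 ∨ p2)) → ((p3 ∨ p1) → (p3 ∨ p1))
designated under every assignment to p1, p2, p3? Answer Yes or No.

Yes

At p1 = 1, p2 = 1/2, p3 = 1/4, for instance:
p3 ∧ p3 = 1/4 ∧ 1/4 = 1/4
p1 ∨ p2 = 1 ∨ 1/2 = 1
(p3 ∧ p3) → (p1 ∨ p2) = 1/4 → 1 = 1
p3 ∨ p1 = 1/4 ∨ 1 = 1
p3 ∨ p1 = 1/4 ∨ 1 = 1
(p3 ∨ p1) → (p3 ∨ p1) = 1 → 1 = 1
((p3 ∧ p3) → (p1 ∨ p2)) → ((p3 ∨ p1) → (p3 ∨ p1)) = 1 → 1 = 1
and checking the remaining 124 assignments likewise gives ≥ 3/4 in every case.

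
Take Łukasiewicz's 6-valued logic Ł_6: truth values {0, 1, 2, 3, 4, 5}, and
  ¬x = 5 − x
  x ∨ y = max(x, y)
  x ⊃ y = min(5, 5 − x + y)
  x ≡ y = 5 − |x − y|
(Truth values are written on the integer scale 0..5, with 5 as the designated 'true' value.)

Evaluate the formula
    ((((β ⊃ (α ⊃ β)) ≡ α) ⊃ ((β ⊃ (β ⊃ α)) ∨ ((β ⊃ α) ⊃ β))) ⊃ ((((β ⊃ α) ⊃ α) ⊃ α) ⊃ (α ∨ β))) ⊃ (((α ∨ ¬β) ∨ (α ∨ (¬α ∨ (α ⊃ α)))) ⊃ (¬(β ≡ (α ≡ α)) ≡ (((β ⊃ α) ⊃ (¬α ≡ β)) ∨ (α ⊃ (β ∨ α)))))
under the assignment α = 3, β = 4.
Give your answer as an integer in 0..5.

1

α ⊃ β = 3 ⊃ 4 = 5
β ⊃ (α ⊃ β) = 4 ⊃ 5 = 5
(β ⊃ (α ⊃ β)) ≡ α = 5 ≡ 3 = 3
β ⊃ α = 4 ⊃ 3 = 4
β ⊃ (β ⊃ α) = 4 ⊃ 4 = 5
β ⊃ α = 4 ⊃ 3 = 4
(β ⊃ α) ⊃ β = 4 ⊃ 4 = 5
(β ⊃ (β ⊃ α)) ∨ ((β ⊃ α) ⊃ β) = 5 ∨ 5 = 5
((β ⊃ (α ⊃ β)) ≡ α) ⊃ ((β ⊃ (β ⊃ α)) ∨ ((β ⊃ α) ⊃ β)) = 3 ⊃ 5 = 5
β ⊃ α = 4 ⊃ 3 = 4
(β ⊃ α) ⊃ α = 4 ⊃ 3 = 4
((β ⊃ α) ⊃ α) ⊃ α = 4 ⊃ 3 = 4
α ∨ β = 3 ∨ 4 = 4
(((β ⊃ α) ⊃ α) ⊃ α) ⊃ (α ∨ β) = 4 ⊃ 4 = 5
(((β ⊃ (α ⊃ β)) ≡ α) ⊃ ((β ⊃ (β ⊃ α)) ∨ ((β ⊃ α) ⊃ β))) ⊃ ((((β ⊃ α) ⊃ α) ⊃ α) ⊃ (α ∨ β)) = 5 ⊃ 5 = 5
¬β = ¬4 = 1
α ∨ ¬β = 3 ∨ 1 = 3
¬α = ¬3 = 2
α ⊃ α = 3 ⊃ 3 = 5
¬α ∨ (α ⊃ α) = 2 ∨ 5 = 5
α ∨ (¬α ∨ (α ⊃ α)) = 3 ∨ 5 = 5
(α ∨ ¬β) ∨ (α ∨ (¬α ∨ (α ⊃ α))) = 3 ∨ 5 = 5
α ≡ α = 3 ≡ 3 = 5
β ≡ (α ≡ α) = 4 ≡ 5 = 4
¬(β ≡ (α ≡ α)) = ¬4 = 1
β ⊃ α = 4 ⊃ 3 = 4
¬α = ¬3 = 2
¬α ≡ β = 2 ≡ 4 = 3
(β ⊃ α) ⊃ (¬α ≡ β) = 4 ⊃ 3 = 4
β ∨ α = 4 ∨ 3 = 4
α ⊃ (β ∨ α) = 3 ⊃ 4 = 5
((β ⊃ α) ⊃ (¬α ≡ β)) ∨ (α ⊃ (β ∨ α)) = 4 ∨ 5 = 5
¬(β ≡ (α ≡ α)) ≡ (((β ⊃ α) ⊃ (¬α ≡ β)) ∨ (α ⊃ (β ∨ α))) = 1 ≡ 5 = 1
((α ∨ ¬β) ∨ (α ∨ (¬α ∨ (α ⊃ α)))) ⊃ (¬(β ≡ (α ≡ α)) ≡ (((β ⊃ α) ⊃ (¬α ≡ β)) ∨ (α ⊃ (β ∨ α)))) = 5 ⊃ 1 = 1
((((β ⊃ (α ⊃ β)) ≡ α) ⊃ ((β ⊃ (β ⊃ α)) ∨ ((β ⊃ α) ⊃ β))) ⊃ ((((β ⊃ α) ⊃ α) ⊃ α) ⊃ (α ∨ β))) ⊃ (((α ∨ ¬β) ∨ (α ∨ (¬α ∨ (α ⊃ α)))) ⊃ (¬(β ≡ (α ≡ α)) ≡ (((β ⊃ α) ⊃ (¬α ≡ β)) ∨ (α ⊃ (β ∨ α))))) = 5 ⊃ 1 = 1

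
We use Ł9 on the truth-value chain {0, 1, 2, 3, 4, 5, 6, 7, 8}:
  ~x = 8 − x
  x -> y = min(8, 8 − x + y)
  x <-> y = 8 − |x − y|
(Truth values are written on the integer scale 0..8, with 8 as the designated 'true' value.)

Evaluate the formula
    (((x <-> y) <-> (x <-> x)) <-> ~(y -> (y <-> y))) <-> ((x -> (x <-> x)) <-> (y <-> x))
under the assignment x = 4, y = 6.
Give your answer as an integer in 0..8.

4

x <-> y = 4 <-> 6 = 6
x <-> x = 4 <-> 4 = 8
(x <-> y) <-> (x <-> x) = 6 <-> 8 = 6
y <-> y = 6 <-> 6 = 8
y -> (y <-> y) = 6 -> 8 = 8
~(y -> (y <-> y)) = ~8 = 0
((x <-> y) <-> (x <-> x)) <-> ~(y -> (y <-> y)) = 6 <-> 0 = 2
x <-> x = 4 <-> 4 = 8
x -> (x <-> x) = 4 -> 8 = 8
y <-> x = 6 <-> 4 = 6
(x -> (x <-> x)) <-> (y <-> x) = 8 <-> 6 = 6
(((x <-> y) <-> (x <-> x)) <-> ~(y -> (y <-> y))) <-> ((x -> (x <-> x)) <-> (y <-> x)) = 2 <-> 6 = 4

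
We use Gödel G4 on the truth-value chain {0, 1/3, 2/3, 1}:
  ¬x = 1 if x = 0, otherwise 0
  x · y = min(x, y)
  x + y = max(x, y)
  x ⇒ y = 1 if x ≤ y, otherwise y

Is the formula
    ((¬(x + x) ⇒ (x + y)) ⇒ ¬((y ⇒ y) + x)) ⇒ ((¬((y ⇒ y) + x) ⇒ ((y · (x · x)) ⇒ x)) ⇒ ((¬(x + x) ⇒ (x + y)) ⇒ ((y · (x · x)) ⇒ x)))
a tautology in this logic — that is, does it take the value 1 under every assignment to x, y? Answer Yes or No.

Yes

x = 0, y = 0 ↦ 1
x = 0, y = 1/3 ↦ 1
x = 0, y = 2/3 ↦ 1
x = 0, y = 1 ↦ 1
x = 1/3, y = 0 ↦ 1
x = 1/3, y = 1/3 ↦ 1
x = 1/3, y = 2/3 ↦ 1
x = 1/3, y = 1 ↦ 1
x = 2/3, y = 0 ↦ 1
x = 2/3, y = 1/3 ↦ 1
x = 2/3, y = 2/3 ↦ 1
x = 2/3, y = 1 ↦ 1
x = 1, y = 0 ↦ 1
x = 1, y = 1/3 ↦ 1
x = 1, y = 2/3 ↦ 1
x = 1, y = 1 ↦ 1
Every assignment gives a value ≥ 1.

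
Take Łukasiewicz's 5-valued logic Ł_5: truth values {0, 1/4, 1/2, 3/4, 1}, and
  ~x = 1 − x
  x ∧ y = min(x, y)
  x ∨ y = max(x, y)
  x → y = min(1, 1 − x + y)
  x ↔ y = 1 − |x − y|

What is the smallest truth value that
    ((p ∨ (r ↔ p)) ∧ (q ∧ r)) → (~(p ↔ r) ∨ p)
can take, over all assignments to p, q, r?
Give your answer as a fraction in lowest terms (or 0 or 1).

3/4

Take p = 1/4, q = 1/2, r = 1/2:
r ↔ p = 1/2 ↔ 1/4 = 3/4
p ∨ (r ↔ p) = 1/4 ∨ 3/4 = 3/4
q ∧ r = 1/2 ∧ 1/2 = 1/2
(p ∨ (r ↔ p)) ∧ (q ∧ r) = 3/4 ∧ 1/2 = 1/2
p ↔ r = 1/4 ↔ 1/2 = 3/4
~(p ↔ r) = ~3/4 = 1/4
~(p ↔ r) ∨ p = 1/4 ∨ 1/4 = 1/4
((p ∨ (r ↔ p)) ∧ (q ∧ r)) → (~(p ↔ r) ∨ p) = 1/2 → 1/4 = 3/4
No assignment yields a value below 3/4, so this is the minimum.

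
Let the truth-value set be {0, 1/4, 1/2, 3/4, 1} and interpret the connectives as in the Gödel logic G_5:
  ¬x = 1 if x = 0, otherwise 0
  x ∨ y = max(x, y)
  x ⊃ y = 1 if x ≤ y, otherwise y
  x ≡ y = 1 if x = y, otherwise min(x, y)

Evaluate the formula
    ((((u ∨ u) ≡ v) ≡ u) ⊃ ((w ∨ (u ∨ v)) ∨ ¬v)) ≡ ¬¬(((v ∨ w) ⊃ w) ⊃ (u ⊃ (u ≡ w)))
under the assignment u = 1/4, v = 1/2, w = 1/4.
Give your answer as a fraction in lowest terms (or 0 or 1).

1/2

u ∨ u = 1/4 ∨ 1/4 = 1/4
(u ∨ u) ≡ v = 1/4 ≡ 1/2 = 1/4
((u ∨ u) ≡ v) ≡ u = 1/4 ≡ 1/4 = 1
u ∨ v = 1/4 ∨ 1/2 = 1/2
w ∨ (u ∨ v) = 1/4 ∨ 1/2 = 1/2
¬v = ¬1/2 = 0
(w ∨ (u ∨ v)) ∨ ¬v = 1/2 ∨ 0 = 1/2
(((u ∨ u) ≡ v) ≡ u) ⊃ ((w ∨ (u ∨ v)) ∨ ¬v) = 1 ⊃ 1/2 = 1/2
v ∨ w = 1/2 ∨ 1/4 = 1/2
(v ∨ w) ⊃ w = 1/2 ⊃ 1/4 = 1/4
u ≡ w = 1/4 ≡ 1/4 = 1
u ⊃ (u ≡ w) = 1/4 ⊃ 1 = 1
((v ∨ w) ⊃ w) ⊃ (u ⊃ (u ≡ w)) = 1/4 ⊃ 1 = 1
¬(((v ∨ w) ⊃ w) ⊃ (u ⊃ (u ≡ w))) = ¬1 = 0
¬¬(((v ∨ w) ⊃ w) ⊃ (u ⊃ (u ≡ w))) = ¬0 = 1
((((u ∨ u) ≡ v) ≡ u) ⊃ ((w ∨ (u ∨ v)) ∨ ¬v)) ≡ ¬¬(((v ∨ w) ⊃ w) ⊃ (u ⊃ (u ≡ w))) = 1/2 ≡ 1 = 1/2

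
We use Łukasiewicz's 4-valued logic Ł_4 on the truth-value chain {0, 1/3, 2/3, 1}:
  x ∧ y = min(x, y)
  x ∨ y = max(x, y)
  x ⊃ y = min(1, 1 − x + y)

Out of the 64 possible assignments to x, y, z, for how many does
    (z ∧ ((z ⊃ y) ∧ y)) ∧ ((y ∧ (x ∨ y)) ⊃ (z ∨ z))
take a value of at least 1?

4

value 1: 4 assignments (counts)
value 2/3: 12 assignments
value 1/3: 20 assignments
value 0: 28 assignments
So 4 of the 64 assignments meet the threshold.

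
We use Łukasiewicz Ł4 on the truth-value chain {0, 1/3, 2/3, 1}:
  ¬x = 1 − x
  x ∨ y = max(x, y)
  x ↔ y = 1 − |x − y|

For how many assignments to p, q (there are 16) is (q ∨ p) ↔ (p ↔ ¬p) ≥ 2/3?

p = 0, q = 0 ↦ 1  ≥
p = 0, q = 1/3 ↦ 2/3  ≥
p = 0, q = 2/3 ↦ 1/3  <
p = 0, q = 1 ↦ 0  <
p = 1/3, q = 0 ↦ 2/3  ≥
p = 1/3, q = 1/3 ↦ 2/3  ≥
p = 1/3, q = 2/3 ↦ 1  ≥
p = 1/3, q = 1 ↦ 2/3  ≥
p = 2/3, q = 0 ↦ 1  ≥
p = 2/3, q = 1/3 ↦ 1  ≥
p = 2/3, q = 2/3 ↦ 1  ≥
p = 2/3, q = 1 ↦ 2/3  ≥
p = 1, q = 0 ↦ 0  <
p = 1, q = 1/3 ↦ 0  <
p = 1, q = 2/3 ↦ 0  <
p = 1, q = 1 ↦ 0  <
So 10 of the 16 assignments meet the threshold.

10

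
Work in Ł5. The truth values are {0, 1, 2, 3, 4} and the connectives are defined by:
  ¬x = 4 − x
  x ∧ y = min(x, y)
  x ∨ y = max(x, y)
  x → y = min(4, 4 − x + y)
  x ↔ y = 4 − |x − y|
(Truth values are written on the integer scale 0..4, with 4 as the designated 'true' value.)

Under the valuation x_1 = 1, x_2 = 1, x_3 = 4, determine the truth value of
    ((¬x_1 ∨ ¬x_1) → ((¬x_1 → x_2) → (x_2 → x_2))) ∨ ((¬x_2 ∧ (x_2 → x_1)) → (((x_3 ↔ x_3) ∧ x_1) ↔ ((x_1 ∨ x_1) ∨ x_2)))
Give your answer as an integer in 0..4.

4

¬x_1 = ¬1 = 3
¬x_1 = ¬1 = 3
¬x_1 ∨ ¬x_1 = 3 ∨ 3 = 3
¬x_1 = ¬1 = 3
¬x_1 → x_2 = 3 → 1 = 2
x_2 → x_2 = 1 → 1 = 4
(¬x_1 → x_2) → (x_2 → x_2) = 2 → 4 = 4
(¬x_1 ∨ ¬x_1) → ((¬x_1 → x_2) → (x_2 → x_2)) = 3 → 4 = 4
¬x_2 = ¬1 = 3
x_2 → x_1 = 1 → 1 = 4
¬x_2 ∧ (x_2 → x_1) = 3 ∧ 4 = 3
x_3 ↔ x_3 = 4 ↔ 4 = 4
(x_3 ↔ x_3) ∧ x_1 = 4 ∧ 1 = 1
x_1 ∨ x_1 = 1 ∨ 1 = 1
(x_1 ∨ x_1) ∨ x_2 = 1 ∨ 1 = 1
((x_3 ↔ x_3) ∧ x_1) ↔ ((x_1 ∨ x_1) ∨ x_2) = 1 ↔ 1 = 4
(¬x_2 ∧ (x_2 → x_1)) → (((x_3 ↔ x_3) ∧ x_1) ↔ ((x_1 ∨ x_1) ∨ x_2)) = 3 → 4 = 4
((¬x_1 ∨ ¬x_1) → ((¬x_1 → x_2) → (x_2 → x_2))) ∨ ((¬x_2 ∧ (x_2 → x_1)) → (((x_3 ↔ x_3) ∧ x_1) ↔ ((x_1 ∨ x_1) ∨ x_2))) = 4 ∨ 4 = 4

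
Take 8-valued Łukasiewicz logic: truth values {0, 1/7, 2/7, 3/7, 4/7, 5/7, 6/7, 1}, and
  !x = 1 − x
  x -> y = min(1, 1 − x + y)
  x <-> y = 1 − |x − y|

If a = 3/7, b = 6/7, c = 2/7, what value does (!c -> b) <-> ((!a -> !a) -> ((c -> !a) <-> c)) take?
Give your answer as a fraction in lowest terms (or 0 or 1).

!c = !2/7 = 5/7
!c -> b = 5/7 -> 6/7 = 1
!a = !3/7 = 4/7
!a = !3/7 = 4/7
!a -> !a = 4/7 -> 4/7 = 1
!a = !3/7 = 4/7
c -> !a = 2/7 -> 4/7 = 1
(c -> !a) <-> c = 1 <-> 2/7 = 2/7
(!a -> !a) -> ((c -> !a) <-> c) = 1 -> 2/7 = 2/7
(!c -> b) <-> ((!a -> !a) -> ((c -> !a) <-> c)) = 1 <-> 2/7 = 2/7

2/7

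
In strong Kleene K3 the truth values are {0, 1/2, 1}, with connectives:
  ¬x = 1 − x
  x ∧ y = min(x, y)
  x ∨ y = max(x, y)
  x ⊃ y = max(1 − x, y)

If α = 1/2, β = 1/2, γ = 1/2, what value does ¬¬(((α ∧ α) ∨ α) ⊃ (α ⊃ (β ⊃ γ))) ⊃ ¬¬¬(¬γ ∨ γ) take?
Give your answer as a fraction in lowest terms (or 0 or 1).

1/2

α ∧ α = 1/2 ∧ 1/2 = 1/2
(α ∧ α) ∨ α = 1/2 ∨ 1/2 = 1/2
β ⊃ γ = 1/2 ⊃ 1/2 = 1/2
α ⊃ (β ⊃ γ) = 1/2 ⊃ 1/2 = 1/2
((α ∧ α) ∨ α) ⊃ (α ⊃ (β ⊃ γ)) = 1/2 ⊃ 1/2 = 1/2
¬(((α ∧ α) ∨ α) ⊃ (α ⊃ (β ⊃ γ))) = ¬1/2 = 1/2
¬¬(((α ∧ α) ∨ α) ⊃ (α ⊃ (β ⊃ γ))) = ¬1/2 = 1/2
¬γ = ¬1/2 = 1/2
¬γ ∨ γ = 1/2 ∨ 1/2 = 1/2
¬(¬γ ∨ γ) = ¬1/2 = 1/2
¬¬(¬γ ∨ γ) = ¬1/2 = 1/2
¬¬¬(¬γ ∨ γ) = ¬1/2 = 1/2
¬¬(((α ∧ α) ∨ α) ⊃ (α ⊃ (β ⊃ γ))) ⊃ ¬¬¬(¬γ ∨ γ) = 1/2 ⊃ 1/2 = 1/2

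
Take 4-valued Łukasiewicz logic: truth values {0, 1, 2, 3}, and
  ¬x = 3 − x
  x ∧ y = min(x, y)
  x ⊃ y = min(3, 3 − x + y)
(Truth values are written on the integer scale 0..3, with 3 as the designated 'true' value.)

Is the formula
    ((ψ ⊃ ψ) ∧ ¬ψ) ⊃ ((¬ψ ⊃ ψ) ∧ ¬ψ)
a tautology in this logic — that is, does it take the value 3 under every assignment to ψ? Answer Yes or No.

No

Counterexample: take ψ = 0.
ψ ⊃ ψ = 0 ⊃ 0 = 3
¬ψ = ¬0 = 3
(ψ ⊃ ψ) ∧ ¬ψ = 3 ∧ 3 = 3
¬ψ = ¬0 = 3
¬ψ ⊃ ψ = 3 ⊃ 0 = 0
¬ψ = ¬0 = 3
(¬ψ ⊃ ψ) ∧ ¬ψ = 0 ∧ 3 = 0
((ψ ⊃ ψ) ∧ ¬ψ) ⊃ ((¬ψ ⊃ ψ) ∧ ¬ψ) = 3 ⊃ 0 = 0
This gives 0 ≠ 3.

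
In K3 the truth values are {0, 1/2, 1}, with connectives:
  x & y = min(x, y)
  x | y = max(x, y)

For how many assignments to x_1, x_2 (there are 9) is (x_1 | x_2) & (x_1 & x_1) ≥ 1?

x_1 = 0, x_2 = 0 ↦ 0  <
x_1 = 0, x_2 = 1/2 ↦ 0  <
x_1 = 0, x_2 = 1 ↦ 0  <
x_1 = 1/2, x_2 = 0 ↦ 1/2  <
x_1 = 1/2, x_2 = 1/2 ↦ 1/2  <
x_1 = 1/2, x_2 = 1 ↦ 1/2  <
x_1 = 1, x_2 = 0 ↦ 1  ≥
x_1 = 1, x_2 = 1/2 ↦ 1  ≥
x_1 = 1, x_2 = 1 ↦ 1  ≥
So 3 of the 9 assignments meet the threshold.

3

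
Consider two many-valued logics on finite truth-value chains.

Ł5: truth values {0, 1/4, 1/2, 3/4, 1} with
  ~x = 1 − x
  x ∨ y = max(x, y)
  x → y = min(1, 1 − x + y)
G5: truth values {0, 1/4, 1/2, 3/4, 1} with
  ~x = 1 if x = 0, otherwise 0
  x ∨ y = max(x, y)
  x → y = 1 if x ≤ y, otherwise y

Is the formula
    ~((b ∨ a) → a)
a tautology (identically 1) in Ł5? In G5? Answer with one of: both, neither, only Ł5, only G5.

neither

In Ł5: at a = 0, b = 0 the value is 0 — not a tautology.
In G5: at a = 0, b = 0 the value is 0 — not a tautology.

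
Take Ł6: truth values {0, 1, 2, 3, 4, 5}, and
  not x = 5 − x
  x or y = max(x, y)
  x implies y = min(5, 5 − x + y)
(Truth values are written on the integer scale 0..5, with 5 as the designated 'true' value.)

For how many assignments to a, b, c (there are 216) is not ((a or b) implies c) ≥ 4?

31

value 5: 11 assignments (counts)
value 4: 20 assignments (counts)
value 3: 27 assignments
value 2: 32 assignments
value 1: 35 assignments
value 0: 91 assignments
So 31 of the 216 assignments meet the threshold.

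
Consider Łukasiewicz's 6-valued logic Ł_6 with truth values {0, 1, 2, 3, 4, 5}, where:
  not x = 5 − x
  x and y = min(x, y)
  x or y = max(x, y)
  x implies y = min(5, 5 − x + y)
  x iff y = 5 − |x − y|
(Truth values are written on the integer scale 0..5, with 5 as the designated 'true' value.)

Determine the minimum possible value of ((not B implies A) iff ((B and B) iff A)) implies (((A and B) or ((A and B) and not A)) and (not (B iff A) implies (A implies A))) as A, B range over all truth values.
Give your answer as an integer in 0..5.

1

Take A = 0, B = 2:
not B = not 2 = 3
not B implies A = 3 implies 0 = 2
B and B = 2 and 2 = 2
(B and B) iff A = 2 iff 0 = 3
(not B implies A) iff ((B and B) iff A) = 2 iff 3 = 4
A and B = 0 and 2 = 0
A and B = 0 and 2 = 0
not A = not 0 = 5
(A and B) and not A = 0 and 5 = 0
(A and B) or ((A and B) and not A) = 0 or 0 = 0
B iff A = 2 iff 0 = 3
not (B iff A) = not 3 = 2
A implies A = 0 implies 0 = 5
not (B iff A) implies (A implies A) = 2 implies 5 = 5
((A and B) or ((A and B) and not A)) and (not (B iff A) implies (A implies A)) = 0 and 5 = 0
((not B implies A) iff ((B and B) iff A)) implies (((A and B) or ((A and B) and not A)) and (not (B iff A) implies (A implies A))) = 4 implies 0 = 1
No assignment yields a value below 1, so this is the minimum.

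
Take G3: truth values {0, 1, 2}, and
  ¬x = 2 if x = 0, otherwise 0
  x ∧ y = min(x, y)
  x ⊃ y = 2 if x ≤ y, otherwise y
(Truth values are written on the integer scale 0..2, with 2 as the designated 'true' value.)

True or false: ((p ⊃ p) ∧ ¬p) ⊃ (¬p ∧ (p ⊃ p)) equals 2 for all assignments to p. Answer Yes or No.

Yes

p = 0 ↦ 2
p = 1 ↦ 2
p = 2 ↦ 2
Every assignment gives a value ≥ 2.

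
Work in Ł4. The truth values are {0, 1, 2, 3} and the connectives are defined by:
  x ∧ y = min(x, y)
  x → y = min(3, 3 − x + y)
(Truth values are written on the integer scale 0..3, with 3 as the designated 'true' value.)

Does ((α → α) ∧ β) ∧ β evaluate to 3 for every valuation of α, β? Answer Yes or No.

No

Counterexample: take α = 0, β = 0.
α → α = 0 → 0 = 3
(α → α) ∧ β = 3 ∧ 0 = 0
((α → α) ∧ β) ∧ β = 0 ∧ 0 = 0
This gives 0 ≠ 3.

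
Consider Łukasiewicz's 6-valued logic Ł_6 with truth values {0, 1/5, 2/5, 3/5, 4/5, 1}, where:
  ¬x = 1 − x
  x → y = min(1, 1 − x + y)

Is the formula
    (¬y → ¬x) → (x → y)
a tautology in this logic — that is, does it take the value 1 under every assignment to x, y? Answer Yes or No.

At x = 1, y = 3/5, for instance:
¬y = ¬3/5 = 2/5
¬x = ¬1 = 0
¬y → ¬x = 2/5 → 0 = 3/5
x → y = 1 → 3/5 = 3/5
(¬y → ¬x) → (x → y) = 3/5 → 3/5 = 1
and checking the remaining 35 assignments likewise gives ≥ 1 in every case.

Yes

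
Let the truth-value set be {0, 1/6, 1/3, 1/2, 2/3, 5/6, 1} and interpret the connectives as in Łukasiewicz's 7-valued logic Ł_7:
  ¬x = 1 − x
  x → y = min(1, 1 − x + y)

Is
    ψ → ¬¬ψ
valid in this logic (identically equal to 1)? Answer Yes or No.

Yes

ψ = 0 ↦ 1
ψ = 1/6 ↦ 1
ψ = 1/3 ↦ 1
ψ = 1/2 ↦ 1
ψ = 2/3 ↦ 1
ψ = 5/6 ↦ 1
ψ = 1 ↦ 1
Every assignment gives a value ≥ 1.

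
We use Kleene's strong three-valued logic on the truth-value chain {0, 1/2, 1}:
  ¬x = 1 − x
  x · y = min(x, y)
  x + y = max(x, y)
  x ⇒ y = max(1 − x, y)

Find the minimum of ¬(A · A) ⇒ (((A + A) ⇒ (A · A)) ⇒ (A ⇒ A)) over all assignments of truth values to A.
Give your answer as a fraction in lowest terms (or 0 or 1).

1/2

Take A = 1/2:
A · A = 1/2 · 1/2 = 1/2
¬(A · A) = ¬1/2 = 1/2
A + A = 1/2 + 1/2 = 1/2
A · A = 1/2 · 1/2 = 1/2
(A + A) ⇒ (A · A) = 1/2 ⇒ 1/2 = 1/2
A ⇒ A = 1/2 ⇒ 1/2 = 1/2
((A + A) ⇒ (A · A)) ⇒ (A ⇒ A) = 1/2 ⇒ 1/2 = 1/2
¬(A · A) ⇒ (((A + A) ⇒ (A · A)) ⇒ (A ⇒ A)) = 1/2 ⇒ 1/2 = 1/2
No assignment yields a value below 1/2, so this is the minimum.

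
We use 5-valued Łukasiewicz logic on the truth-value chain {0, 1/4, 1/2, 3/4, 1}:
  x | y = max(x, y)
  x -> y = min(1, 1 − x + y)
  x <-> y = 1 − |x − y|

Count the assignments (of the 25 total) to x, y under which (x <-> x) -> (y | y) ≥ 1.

value 1: 5 assignments (counts)
value 3/4: 5 assignments
value 1/2: 5 assignments
value 1/4: 5 assignments
value 0: 5 assignments
So 5 of the 25 assignments meet the threshold.

5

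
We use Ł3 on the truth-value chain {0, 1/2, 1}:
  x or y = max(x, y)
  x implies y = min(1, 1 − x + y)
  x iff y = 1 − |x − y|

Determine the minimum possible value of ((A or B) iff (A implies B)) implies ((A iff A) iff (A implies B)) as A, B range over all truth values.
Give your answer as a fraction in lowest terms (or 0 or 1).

Take A = 1/2, B = 0:
A or B = 1/2 or 0 = 1/2
A implies B = 1/2 implies 0 = 1/2
(A or B) iff (A implies B) = 1/2 iff 1/2 = 1
A iff A = 1/2 iff 1/2 = 1
A implies B = 1/2 implies 0 = 1/2
(A iff A) iff (A implies B) = 1 iff 1/2 = 1/2
((A or B) iff (A implies B)) implies ((A iff A) iff (A implies B)) = 1 implies 1/2 = 1/2
No assignment yields a value below 1/2, so this is the minimum.

1/2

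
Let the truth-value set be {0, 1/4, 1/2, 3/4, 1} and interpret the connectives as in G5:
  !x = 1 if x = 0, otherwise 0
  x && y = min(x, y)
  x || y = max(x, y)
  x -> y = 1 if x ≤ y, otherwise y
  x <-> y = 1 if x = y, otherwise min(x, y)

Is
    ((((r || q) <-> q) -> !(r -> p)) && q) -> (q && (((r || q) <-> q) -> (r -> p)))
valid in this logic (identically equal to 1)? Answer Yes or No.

Counterexample: take p = 0, q = 1/4, r = 1/4.
r || q = 1/4 || 1/4 = 1/4
(r || q) <-> q = 1/4 <-> 1/4 = 1
r -> p = 1/4 -> 0 = 0
!(r -> p) = !0 = 1
((r || q) <-> q) -> !(r -> p) = 1 -> 1 = 1
(((r || q) <-> q) -> !(r -> p)) && q = 1 && 1/4 = 1/4
r || q = 1/4 || 1/4 = 1/4
(r || q) <-> q = 1/4 <-> 1/4 = 1
r -> p = 1/4 -> 0 = 0
((r || q) <-> q) -> (r -> p) = 1 -> 0 = 0
q && (((r || q) <-> q) -> (r -> p)) = 1/4 && 0 = 0
((((r || q) <-> q) -> !(r -> p)) && q) -> (q && (((r || q) <-> q) -> (r -> p))) = 1/4 -> 0 = 0
This gives 0 ≠ 1.

No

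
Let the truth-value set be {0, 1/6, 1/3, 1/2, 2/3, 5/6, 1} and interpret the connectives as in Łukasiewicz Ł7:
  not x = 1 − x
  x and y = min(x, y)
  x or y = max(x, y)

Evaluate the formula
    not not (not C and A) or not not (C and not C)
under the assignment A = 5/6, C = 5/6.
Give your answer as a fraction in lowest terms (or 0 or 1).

1/6

not C = not 5/6 = 1/6
not C and A = 1/6 and 5/6 = 1/6
not (not C and A) = not 1/6 = 5/6
not not (not C and A) = not 5/6 = 1/6
not C = not 5/6 = 1/6
C and not C = 5/6 and 1/6 = 1/6
not (C and not C) = not 1/6 = 5/6
not not (C and not C) = not 5/6 = 1/6
not not (not C and A) or not not (C and not C) = 1/6 or 1/6 = 1/6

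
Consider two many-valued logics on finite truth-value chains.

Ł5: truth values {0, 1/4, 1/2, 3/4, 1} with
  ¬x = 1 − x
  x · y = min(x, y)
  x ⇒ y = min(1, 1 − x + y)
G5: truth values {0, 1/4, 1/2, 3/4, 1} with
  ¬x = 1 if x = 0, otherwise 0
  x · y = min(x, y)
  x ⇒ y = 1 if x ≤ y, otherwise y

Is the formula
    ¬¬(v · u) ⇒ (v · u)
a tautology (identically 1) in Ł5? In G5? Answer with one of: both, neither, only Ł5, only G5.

In Ł5: every assignment gives 1 — tautology.
In G5: at u = 1/4, v = 1/4 the value is 1/4 — not a tautology.

only Ł5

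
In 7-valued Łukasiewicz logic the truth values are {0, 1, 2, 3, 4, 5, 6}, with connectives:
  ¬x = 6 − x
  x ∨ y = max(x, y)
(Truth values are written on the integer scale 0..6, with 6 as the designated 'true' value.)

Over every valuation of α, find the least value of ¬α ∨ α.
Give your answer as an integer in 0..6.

Take α = 3:
¬α = ¬3 = 3
¬α ∨ α = 3 ∨ 3 = 3
No assignment yields a value below 3, so this is the minimum.

3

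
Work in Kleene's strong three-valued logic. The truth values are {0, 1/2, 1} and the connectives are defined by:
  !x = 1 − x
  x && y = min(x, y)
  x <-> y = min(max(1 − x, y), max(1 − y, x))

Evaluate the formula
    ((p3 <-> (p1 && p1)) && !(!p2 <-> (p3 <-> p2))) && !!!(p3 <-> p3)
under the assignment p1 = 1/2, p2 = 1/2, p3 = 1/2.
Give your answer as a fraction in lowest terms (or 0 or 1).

p1 && p1 = 1/2 && 1/2 = 1/2
p3 <-> (p1 && p1) = 1/2 <-> 1/2 = 1/2
!p2 = !1/2 = 1/2
p3 <-> p2 = 1/2 <-> 1/2 = 1/2
!p2 <-> (p3 <-> p2) = 1/2 <-> 1/2 = 1/2
!(!p2 <-> (p3 <-> p2)) = !1/2 = 1/2
(p3 <-> (p1 && p1)) && !(!p2 <-> (p3 <-> p2)) = 1/2 && 1/2 = 1/2
p3 <-> p3 = 1/2 <-> 1/2 = 1/2
!(p3 <-> p3) = !1/2 = 1/2
!!(p3 <-> p3) = !1/2 = 1/2
!!!(p3 <-> p3) = !1/2 = 1/2
((p3 <-> (p1 && p1)) && !(!p2 <-> (p3 <-> p2))) && !!!(p3 <-> p3) = 1/2 && 1/2 = 1/2

1/2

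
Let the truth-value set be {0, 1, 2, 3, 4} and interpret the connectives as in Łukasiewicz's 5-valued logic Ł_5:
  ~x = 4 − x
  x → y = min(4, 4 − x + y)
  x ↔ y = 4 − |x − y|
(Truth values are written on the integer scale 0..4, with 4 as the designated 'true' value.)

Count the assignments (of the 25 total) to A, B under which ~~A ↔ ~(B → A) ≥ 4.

value 4: 3 assignments (counts)
value 3: 5 assignments
value 2: 6 assignments
value 1: 5 assignments
value 0: 6 assignments
So 3 of the 25 assignments meet the threshold.

3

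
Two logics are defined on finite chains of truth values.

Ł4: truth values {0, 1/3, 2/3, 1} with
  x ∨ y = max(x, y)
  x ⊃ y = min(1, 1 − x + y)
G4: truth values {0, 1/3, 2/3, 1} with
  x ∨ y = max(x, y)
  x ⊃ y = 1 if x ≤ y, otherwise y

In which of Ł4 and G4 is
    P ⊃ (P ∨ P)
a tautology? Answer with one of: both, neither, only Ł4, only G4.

In Ł4: every assignment gives 1 — tautology.
In G4: every assignment gives 1 — tautology.

both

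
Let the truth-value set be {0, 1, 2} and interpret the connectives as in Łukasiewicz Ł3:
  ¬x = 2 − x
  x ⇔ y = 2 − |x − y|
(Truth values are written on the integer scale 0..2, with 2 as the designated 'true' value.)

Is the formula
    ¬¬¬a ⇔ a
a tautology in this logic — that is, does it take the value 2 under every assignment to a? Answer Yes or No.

No

Counterexample: take a = 0.
¬a = ¬0 = 2
¬¬a = ¬2 = 0
¬¬¬a = ¬0 = 2
¬¬¬a ⇔ a = 2 ⇔ 0 = 0
This gives 0 ≠ 2.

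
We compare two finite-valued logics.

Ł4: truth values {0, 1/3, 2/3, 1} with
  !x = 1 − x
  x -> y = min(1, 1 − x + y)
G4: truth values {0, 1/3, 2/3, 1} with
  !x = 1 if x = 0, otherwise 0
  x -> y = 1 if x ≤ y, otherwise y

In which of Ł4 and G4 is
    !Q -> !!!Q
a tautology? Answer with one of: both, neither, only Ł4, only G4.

In Ł4: every assignment gives 1 — tautology.
In G4: every assignment gives 1 — tautology.

both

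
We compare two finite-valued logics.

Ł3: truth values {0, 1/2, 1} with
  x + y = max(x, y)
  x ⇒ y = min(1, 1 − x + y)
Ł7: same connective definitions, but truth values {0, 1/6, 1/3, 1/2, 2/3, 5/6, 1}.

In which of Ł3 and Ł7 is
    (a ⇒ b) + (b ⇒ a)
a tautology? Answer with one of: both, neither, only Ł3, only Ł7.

In Ł3: every assignment gives 1 — tautology.
In Ł7: every assignment gives 1 — tautology.

both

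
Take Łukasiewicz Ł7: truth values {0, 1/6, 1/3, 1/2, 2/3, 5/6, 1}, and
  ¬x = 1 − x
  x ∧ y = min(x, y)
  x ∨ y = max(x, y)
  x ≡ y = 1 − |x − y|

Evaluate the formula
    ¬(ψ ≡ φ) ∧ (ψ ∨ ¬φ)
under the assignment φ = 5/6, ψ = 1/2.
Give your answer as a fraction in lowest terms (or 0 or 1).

ψ ≡ φ = 1/2 ≡ 5/6 = 2/3
¬(ψ ≡ φ) = ¬2/3 = 1/3
¬φ = ¬5/6 = 1/6
ψ ∨ ¬φ = 1/2 ∨ 1/6 = 1/2
¬(ψ ≡ φ) ∧ (ψ ∨ ¬φ) = 1/3 ∧ 1/2 = 1/3

1/3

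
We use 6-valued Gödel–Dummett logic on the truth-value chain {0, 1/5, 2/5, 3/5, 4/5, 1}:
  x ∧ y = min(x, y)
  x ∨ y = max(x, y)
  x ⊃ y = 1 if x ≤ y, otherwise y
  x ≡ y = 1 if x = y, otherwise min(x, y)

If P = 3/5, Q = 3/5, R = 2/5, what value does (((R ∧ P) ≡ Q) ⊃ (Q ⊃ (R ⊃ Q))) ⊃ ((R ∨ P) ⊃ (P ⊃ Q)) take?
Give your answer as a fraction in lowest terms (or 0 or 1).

R ∧ P = 2/5 ∧ 3/5 = 2/5
(R ∧ P) ≡ Q = 2/5 ≡ 3/5 = 2/5
R ⊃ Q = 2/5 ⊃ 3/5 = 1
Q ⊃ (R ⊃ Q) = 3/5 ⊃ 1 = 1
((R ∧ P) ≡ Q) ⊃ (Q ⊃ (R ⊃ Q)) = 2/5 ⊃ 1 = 1
R ∨ P = 2/5 ∨ 3/5 = 3/5
P ⊃ Q = 3/5 ⊃ 3/5 = 1
(R ∨ P) ⊃ (P ⊃ Q) = 3/5 ⊃ 1 = 1
(((R ∧ P) ≡ Q) ⊃ (Q ⊃ (R ⊃ Q))) ⊃ ((R ∨ P) ⊃ (P ⊃ Q)) = 1 ⊃ 1 = 1

1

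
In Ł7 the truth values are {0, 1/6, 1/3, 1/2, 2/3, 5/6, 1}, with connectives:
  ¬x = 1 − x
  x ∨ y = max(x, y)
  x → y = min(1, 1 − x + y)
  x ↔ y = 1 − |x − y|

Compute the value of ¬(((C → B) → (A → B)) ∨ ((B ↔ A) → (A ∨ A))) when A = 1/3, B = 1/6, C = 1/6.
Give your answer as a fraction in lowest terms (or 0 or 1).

C → B = 1/6 → 1/6 = 1
A → B = 1/3 → 1/6 = 5/6
(C → B) → (A → B) = 1 → 5/6 = 5/6
B ↔ A = 1/6 ↔ 1/3 = 5/6
A ∨ A = 1/3 ∨ 1/3 = 1/3
(B ↔ A) → (A ∨ A) = 5/6 → 1/3 = 1/2
((C → B) → (A → B)) ∨ ((B ↔ A) → (A ∨ A)) = 5/6 ∨ 1/2 = 5/6
¬(((C → B) → (A → B)) ∨ ((B ↔ A) → (A ∨ A))) = ¬5/6 = 1/6

1/6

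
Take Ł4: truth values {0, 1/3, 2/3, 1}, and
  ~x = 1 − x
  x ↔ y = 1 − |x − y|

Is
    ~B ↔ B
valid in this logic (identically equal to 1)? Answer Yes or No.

Counterexample: take B = 0.
~B = ~0 = 1
~B ↔ B = 1 ↔ 0 = 0
This gives 0 ≠ 1.

No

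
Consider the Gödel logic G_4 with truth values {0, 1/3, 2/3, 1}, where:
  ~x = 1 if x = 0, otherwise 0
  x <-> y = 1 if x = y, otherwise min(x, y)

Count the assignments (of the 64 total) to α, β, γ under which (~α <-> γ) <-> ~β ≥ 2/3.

35

value 1: 34 assignments (counts)
value 2/3: 1 assignment (counts)
value 1/3: 1 assignment
value 0: 28 assignments
So 35 of the 64 assignments meet the threshold.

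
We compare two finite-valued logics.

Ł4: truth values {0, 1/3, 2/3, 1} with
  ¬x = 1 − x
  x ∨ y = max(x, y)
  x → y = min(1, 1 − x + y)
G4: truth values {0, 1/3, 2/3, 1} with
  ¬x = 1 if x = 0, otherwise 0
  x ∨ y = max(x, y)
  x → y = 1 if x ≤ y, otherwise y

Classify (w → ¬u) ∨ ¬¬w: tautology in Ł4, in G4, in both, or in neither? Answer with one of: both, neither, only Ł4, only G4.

only G4

In Ł4: at u = 2/3, w = 2/3 the value is 2/3 — not a tautology.
In G4: every assignment gives 1 — tautology.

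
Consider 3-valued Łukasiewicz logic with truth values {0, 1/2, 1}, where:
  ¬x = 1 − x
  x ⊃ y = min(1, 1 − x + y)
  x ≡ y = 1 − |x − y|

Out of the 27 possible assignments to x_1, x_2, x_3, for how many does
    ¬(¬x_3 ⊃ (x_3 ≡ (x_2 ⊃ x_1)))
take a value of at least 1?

6

value 1: 6 assignments (counts)
value 1/2: 2 assignments
value 0: 19 assignments
So 6 of the 27 assignments meet the threshold.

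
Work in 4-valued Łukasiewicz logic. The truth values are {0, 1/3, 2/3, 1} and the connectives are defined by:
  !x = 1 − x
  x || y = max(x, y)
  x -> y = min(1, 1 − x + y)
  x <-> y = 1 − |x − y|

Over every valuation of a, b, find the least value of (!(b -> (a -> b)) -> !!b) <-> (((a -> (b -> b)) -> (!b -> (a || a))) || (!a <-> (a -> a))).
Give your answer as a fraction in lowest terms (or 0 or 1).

2/3

Take a = 1/3, b = 0:
a -> b = 1/3 -> 0 = 2/3
b -> (a -> b) = 0 -> 2/3 = 1
!(b -> (a -> b)) = !1 = 0
!b = !0 = 1
!!b = !1 = 0
!(b -> (a -> b)) -> !!b = 0 -> 0 = 1
b -> b = 0 -> 0 = 1
a -> (b -> b) = 1/3 -> 1 = 1
!b = !0 = 1
a || a = 1/3 || 1/3 = 1/3
!b -> (a || a) = 1 -> 1/3 = 1/3
(a -> (b -> b)) -> (!b -> (a || a)) = 1 -> 1/3 = 1/3
!a = !1/3 = 2/3
a -> a = 1/3 -> 1/3 = 1
!a <-> (a -> a) = 2/3 <-> 1 = 2/3
((a -> (b -> b)) -> (!b -> (a || a))) || (!a <-> (a -> a)) = 1/3 || 2/3 = 2/3
(!(b -> (a -> b)) -> !!b) <-> (((a -> (b -> b)) -> (!b -> (a || a))) || (!a <-> (a -> a))) = 1 <-> 2/3 = 2/3
No assignment yields a value below 2/3, so this is the minimum.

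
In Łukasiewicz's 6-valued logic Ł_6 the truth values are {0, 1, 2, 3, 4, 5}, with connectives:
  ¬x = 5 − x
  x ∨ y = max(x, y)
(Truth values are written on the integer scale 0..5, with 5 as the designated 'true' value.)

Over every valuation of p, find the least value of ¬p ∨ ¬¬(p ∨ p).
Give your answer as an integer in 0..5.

Take p = 2:
¬p = ¬2 = 3
p ∨ p = 2 ∨ 2 = 2
¬(p ∨ p) = ¬2 = 3
¬¬(p ∨ p) = ¬3 = 2
¬p ∨ ¬¬(p ∨ p) = 3 ∨ 2 = 3
No assignment yields a value below 3, so this is the minimum.

3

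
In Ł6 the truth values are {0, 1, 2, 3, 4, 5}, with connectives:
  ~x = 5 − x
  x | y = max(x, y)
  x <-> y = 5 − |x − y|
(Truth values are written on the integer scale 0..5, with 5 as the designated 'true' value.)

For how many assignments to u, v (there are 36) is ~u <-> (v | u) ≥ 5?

value 5: 3 assignments (counts)
value 4: 11 assignments
value 3: 4 assignments
value 2: 9 assignments
value 1: 2 assignments
value 0: 7 assignments
So 3 of the 36 assignments meet the threshold.

3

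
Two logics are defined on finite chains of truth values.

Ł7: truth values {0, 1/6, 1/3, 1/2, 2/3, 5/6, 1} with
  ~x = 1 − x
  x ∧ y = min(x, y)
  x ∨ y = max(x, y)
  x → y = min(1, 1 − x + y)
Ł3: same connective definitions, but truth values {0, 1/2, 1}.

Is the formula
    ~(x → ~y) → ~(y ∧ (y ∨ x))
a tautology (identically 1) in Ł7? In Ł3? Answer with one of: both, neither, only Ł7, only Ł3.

In Ł7: at x = 1/6, y = 1 the value is 5/6 — not a tautology.
In Ł3: at x = 1/2, y = 1 the value is 1/2 — not a tautology.

neither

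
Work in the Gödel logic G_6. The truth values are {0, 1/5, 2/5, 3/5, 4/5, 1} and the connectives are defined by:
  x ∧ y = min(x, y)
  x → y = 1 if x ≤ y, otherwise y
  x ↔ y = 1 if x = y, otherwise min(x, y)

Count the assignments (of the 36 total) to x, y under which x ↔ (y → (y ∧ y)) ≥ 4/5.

12

value 1: 6 assignments (counts)
value 4/5: 6 assignments (counts)
value 3/5: 6 assignments
value 2/5: 6 assignments
value 1/5: 6 assignments
value 0: 6 assignments
So 12 of the 36 assignments meet the threshold.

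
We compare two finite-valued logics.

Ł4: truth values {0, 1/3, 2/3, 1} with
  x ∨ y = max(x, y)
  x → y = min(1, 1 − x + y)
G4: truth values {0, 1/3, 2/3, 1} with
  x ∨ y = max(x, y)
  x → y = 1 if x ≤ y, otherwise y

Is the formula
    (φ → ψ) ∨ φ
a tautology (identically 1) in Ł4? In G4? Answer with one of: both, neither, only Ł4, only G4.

neither

In Ł4: at φ = 1/3, ψ = 0 the value is 2/3 — not a tautology.
In G4: at φ = 1/3, ψ = 0 the value is 1/3 — not a tautology.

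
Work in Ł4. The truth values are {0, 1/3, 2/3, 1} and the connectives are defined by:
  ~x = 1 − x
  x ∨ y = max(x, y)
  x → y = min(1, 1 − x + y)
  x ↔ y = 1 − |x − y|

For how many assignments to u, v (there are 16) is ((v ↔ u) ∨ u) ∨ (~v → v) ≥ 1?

12

u = 0, v = 0 ↦ 1  ≥
u = 0, v = 1/3 ↦ 2/3  <
u = 0, v = 2/3 ↦ 1  ≥
u = 0, v = 1 ↦ 1  ≥
u = 1/3, v = 0 ↦ 2/3  <
u = 1/3, v = 1/3 ↦ 1  ≥
u = 1/3, v = 2/3 ↦ 1  ≥
u = 1/3, v = 1 ↦ 1  ≥
u = 2/3, v = 0 ↦ 2/3  <
u = 2/3, v = 1/3 ↦ 2/3  <
u = 2/3, v = 2/3 ↦ 1  ≥
u = 2/3, v = 1 ↦ 1  ≥
u = 1, v = 0 ↦ 1  ≥
u = 1, v = 1/3 ↦ 1  ≥
u = 1, v = 2/3 ↦ 1  ≥
u = 1, v = 1 ↦ 1  ≥
So 12 of the 16 assignments meet the threshold.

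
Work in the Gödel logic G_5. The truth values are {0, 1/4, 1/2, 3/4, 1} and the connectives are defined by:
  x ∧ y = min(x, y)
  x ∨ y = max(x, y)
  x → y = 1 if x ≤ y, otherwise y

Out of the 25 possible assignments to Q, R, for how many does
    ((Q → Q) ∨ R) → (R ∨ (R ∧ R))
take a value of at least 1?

5

value 1: 5 assignments (counts)
value 3/4: 5 assignments
value 1/2: 5 assignments
value 1/4: 5 assignments
value 0: 5 assignments
So 5 of the 25 assignments meet the threshold.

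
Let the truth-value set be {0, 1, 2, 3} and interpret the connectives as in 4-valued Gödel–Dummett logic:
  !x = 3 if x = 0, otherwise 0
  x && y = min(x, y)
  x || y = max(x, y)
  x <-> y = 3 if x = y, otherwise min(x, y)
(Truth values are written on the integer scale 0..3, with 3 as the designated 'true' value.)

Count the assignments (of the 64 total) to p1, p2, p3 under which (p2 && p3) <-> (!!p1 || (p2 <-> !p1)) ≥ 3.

13

value 3: 13 assignments (counts)
value 2: 10 assignments
value 1: 17 assignments
value 0: 24 assignments
So 13 of the 64 assignments meet the threshold.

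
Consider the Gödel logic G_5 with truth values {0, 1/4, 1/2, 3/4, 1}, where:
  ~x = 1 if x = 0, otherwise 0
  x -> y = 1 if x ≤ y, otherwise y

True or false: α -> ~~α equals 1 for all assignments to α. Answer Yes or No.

α = 0 ↦ 1
α = 1/4 ↦ 1
α = 1/2 ↦ 1
α = 3/4 ↦ 1
α = 1 ↦ 1
Every assignment gives a value ≥ 1.

Yes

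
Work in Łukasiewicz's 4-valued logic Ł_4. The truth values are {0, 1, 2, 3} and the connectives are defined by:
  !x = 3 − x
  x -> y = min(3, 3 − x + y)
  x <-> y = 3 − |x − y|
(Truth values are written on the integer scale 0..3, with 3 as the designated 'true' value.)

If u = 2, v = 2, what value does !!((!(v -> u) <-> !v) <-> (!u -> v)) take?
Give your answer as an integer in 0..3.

v -> u = 2 -> 2 = 3
!(v -> u) = !3 = 0
!v = !2 = 1
!(v -> u) <-> !v = 0 <-> 1 = 2
!u = !2 = 1
!u -> v = 1 -> 2 = 3
(!(v -> u) <-> !v) <-> (!u -> v) = 2 <-> 3 = 2
!((!(v -> u) <-> !v) <-> (!u -> v)) = !2 = 1
!!((!(v -> u) <-> !v) <-> (!u -> v)) = !1 = 2

2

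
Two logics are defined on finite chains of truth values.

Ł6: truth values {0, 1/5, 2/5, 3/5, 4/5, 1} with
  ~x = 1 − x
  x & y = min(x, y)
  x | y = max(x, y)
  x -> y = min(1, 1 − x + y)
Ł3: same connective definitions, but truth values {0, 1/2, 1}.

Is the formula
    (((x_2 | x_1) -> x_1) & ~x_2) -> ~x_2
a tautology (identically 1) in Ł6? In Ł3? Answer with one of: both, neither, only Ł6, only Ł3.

both

In Ł6: every assignment gives 1 — tautology.
In Ł3: every assignment gives 1 — tautology.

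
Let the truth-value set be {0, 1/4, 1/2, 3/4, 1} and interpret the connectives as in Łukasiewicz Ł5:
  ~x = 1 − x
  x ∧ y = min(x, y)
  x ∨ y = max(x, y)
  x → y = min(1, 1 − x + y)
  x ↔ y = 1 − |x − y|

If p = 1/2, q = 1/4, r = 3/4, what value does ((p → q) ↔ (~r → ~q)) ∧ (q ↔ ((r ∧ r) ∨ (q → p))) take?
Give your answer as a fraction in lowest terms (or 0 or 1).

p → q = 1/2 → 1/4 = 3/4
~r = ~3/4 = 1/4
~q = ~1/4 = 3/4
~r → ~q = 1/4 → 3/4 = 1
(p → q) ↔ (~r → ~q) = 3/4 ↔ 1 = 3/4
r ∧ r = 3/4 ∧ 3/4 = 3/4
q → p = 1/4 → 1/2 = 1
(r ∧ r) ∨ (q → p) = 3/4 ∨ 1 = 1
q ↔ ((r ∧ r) ∨ (q → p)) = 1/4 ↔ 1 = 1/4
((p → q) ↔ (~r → ~q)) ∧ (q ↔ ((r ∧ r) ∨ (q → p))) = 3/4 ∧ 1/4 = 1/4

1/4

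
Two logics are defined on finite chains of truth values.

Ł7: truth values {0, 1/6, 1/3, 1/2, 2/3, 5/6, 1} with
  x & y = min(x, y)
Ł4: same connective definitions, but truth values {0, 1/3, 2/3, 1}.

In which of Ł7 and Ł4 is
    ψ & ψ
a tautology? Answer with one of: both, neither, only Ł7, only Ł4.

In Ł7: at ψ = 0 the value is 0 — not a tautology.
In Ł4: at ψ = 0 the value is 0 — not a tautology.

neither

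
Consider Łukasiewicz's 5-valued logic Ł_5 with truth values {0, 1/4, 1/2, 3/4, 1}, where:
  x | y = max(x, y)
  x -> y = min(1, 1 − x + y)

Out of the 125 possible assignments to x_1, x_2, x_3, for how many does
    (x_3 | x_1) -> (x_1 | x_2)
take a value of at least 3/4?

value 1: 95 assignments (counts)
value 3/4: 16 assignments (counts)
value 1/2: 9 assignments
value 1/4: 4 assignments
value 0: 1 assignment
So 111 of the 125 assignments meet the threshold.

111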